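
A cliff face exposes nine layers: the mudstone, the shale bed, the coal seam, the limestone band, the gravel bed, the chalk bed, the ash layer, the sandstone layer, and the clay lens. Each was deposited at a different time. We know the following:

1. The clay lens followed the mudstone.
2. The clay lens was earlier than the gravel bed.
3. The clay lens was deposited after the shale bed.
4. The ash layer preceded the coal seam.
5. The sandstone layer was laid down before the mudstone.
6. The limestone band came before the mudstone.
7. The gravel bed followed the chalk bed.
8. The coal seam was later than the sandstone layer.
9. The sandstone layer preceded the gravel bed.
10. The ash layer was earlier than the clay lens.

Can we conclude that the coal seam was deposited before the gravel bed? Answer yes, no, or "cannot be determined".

cannot be determined

No chain of stated constraints runs from the coal seam to the gravel bed, and none runs from the gravel bed to the coal seam either.
So the relative order of the coal seam and the gravel bed is not fixed by the given facts.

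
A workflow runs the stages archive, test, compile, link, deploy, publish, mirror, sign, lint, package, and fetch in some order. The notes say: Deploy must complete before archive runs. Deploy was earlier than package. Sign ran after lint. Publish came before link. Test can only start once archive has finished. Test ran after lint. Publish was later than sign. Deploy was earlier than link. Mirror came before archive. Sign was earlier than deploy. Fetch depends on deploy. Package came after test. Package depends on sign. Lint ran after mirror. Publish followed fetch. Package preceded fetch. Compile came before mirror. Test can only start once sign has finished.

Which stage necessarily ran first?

Compile has a chain of constraints placing it before every other stage, so compile must be first.

compile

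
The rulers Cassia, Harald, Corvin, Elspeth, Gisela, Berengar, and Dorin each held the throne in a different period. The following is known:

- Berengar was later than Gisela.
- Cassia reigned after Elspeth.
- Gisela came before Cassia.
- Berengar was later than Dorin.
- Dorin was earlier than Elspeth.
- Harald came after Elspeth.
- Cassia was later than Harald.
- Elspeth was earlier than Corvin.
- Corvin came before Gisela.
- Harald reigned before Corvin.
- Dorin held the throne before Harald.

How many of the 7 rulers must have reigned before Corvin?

3

Directly stated before Corvin: Elspeth and Harald.
Dorin reaches Corvin via Dorin → Harald → Corvin.
That's Dorin, Elspeth, and Harald — 3 in all.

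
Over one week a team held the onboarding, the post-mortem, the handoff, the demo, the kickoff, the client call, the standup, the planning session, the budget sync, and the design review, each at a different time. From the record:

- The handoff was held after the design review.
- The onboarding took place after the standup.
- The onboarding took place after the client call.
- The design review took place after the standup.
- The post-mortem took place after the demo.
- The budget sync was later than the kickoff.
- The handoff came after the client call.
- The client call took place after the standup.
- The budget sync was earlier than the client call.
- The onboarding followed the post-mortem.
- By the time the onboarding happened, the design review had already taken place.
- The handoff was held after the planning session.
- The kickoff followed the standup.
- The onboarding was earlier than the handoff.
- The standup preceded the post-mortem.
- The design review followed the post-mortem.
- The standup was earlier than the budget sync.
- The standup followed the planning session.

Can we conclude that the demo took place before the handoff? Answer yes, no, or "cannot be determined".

Chain the constraints: the demo → the post-mortem → the onboarding → the handoff. Each link is directly stated, so the demo comes before the handoff.

yes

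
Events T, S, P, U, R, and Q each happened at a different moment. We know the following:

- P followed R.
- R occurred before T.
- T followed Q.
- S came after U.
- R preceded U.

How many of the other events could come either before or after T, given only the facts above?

Forced before T: Q and R.
That leaves P, S, and U with no forced order relative to T — 3.

3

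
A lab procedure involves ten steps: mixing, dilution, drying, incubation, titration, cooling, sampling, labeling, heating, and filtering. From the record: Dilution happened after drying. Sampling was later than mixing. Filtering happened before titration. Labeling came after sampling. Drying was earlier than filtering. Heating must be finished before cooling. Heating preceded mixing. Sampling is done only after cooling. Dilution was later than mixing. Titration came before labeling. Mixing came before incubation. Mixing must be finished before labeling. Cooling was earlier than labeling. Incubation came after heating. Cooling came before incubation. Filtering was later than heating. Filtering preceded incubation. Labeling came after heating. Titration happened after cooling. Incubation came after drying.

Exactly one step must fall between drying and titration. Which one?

filtering

Tracing the constraints gives drying → filtering → titration, so filtering sits after drying and before titration.
No other step is forced both after drying and before titration.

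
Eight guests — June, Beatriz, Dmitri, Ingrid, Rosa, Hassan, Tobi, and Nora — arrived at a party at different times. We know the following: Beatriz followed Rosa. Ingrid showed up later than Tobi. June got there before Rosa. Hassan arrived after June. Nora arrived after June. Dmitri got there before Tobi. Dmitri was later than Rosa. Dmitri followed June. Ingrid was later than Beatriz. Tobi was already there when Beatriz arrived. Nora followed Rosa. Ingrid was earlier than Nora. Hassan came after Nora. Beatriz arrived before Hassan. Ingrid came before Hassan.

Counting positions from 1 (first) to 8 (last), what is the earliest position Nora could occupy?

7

Beatriz, Dmitri, Ingrid, June, Rosa, and Tobi must all come before Nora — 6 forced predecessors.
Nothing else is forced ahead of Nora, so their earliest slot is position 6 + 1 = 7.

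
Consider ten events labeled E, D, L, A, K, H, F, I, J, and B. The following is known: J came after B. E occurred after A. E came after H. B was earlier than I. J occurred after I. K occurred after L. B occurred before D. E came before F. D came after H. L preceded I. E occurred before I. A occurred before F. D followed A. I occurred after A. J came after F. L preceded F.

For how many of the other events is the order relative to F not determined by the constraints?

Forced before F: A, E, H, and L; forced after F: J.
That leaves B, D, I, and K with no forced order relative to F — 4.

4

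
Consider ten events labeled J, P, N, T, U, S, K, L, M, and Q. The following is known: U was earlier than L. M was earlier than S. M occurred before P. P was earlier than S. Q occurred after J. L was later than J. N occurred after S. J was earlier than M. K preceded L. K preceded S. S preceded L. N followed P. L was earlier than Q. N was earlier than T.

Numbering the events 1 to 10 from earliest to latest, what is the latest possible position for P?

5

P must come before L, N, Q, S, and T — 5 events forced after it.
Everything else can be placed before P in some valid order, so P can sit as late as position 10 − 5 = 5.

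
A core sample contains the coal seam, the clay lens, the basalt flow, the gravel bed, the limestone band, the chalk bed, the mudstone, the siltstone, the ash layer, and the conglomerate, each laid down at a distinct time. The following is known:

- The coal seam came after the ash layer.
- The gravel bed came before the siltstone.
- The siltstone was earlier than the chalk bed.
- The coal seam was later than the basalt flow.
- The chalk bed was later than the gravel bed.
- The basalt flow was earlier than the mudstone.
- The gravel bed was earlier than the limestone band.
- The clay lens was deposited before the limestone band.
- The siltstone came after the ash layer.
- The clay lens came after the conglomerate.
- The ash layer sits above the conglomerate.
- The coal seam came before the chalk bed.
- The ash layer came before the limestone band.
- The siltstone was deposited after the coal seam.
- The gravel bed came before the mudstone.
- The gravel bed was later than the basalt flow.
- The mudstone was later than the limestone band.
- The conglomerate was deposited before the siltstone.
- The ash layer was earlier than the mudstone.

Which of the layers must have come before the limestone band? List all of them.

Directly stated before the limestone band: the ash layer, the clay lens, and the gravel bed.
The basalt flow reaches the limestone band via the basalt flow → the gravel bed → the limestone band.
The conglomerate reaches the limestone band via the conglomerate → the clay lens → the limestone band.
No chain forces the siltstone (or any of the others) ahead of the limestone band.

the ash layer, the basalt flow, the clay lens, the conglomerate, the gravel bed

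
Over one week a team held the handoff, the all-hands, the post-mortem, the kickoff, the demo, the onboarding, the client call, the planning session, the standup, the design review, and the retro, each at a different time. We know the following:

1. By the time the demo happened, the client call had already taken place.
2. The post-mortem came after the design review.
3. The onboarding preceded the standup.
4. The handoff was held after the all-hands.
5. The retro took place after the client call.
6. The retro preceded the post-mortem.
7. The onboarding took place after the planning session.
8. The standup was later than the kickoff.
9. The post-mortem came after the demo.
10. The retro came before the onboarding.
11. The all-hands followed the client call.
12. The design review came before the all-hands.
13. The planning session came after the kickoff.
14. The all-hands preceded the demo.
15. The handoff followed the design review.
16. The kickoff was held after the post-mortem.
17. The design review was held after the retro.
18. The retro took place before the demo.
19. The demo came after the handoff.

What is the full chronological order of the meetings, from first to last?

The constraints fix every adjacent pair, so only one ordering works:
the client call → the retro → the design review → the all-hands → the handoff → the demo → the post-mortem → the kickoff → the planning session → the onboarding → the standup.

the client call, the retro, the design review, the all-hands, the handoff, the demo, the post-mortem, the kickoff, the planning session, the onboarding, the standup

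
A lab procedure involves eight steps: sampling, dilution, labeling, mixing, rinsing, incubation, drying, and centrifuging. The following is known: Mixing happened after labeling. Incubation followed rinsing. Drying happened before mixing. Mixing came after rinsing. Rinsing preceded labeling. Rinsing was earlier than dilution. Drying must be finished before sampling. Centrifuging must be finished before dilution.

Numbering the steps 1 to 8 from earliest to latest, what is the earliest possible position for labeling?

2

Rinsing must come before labeling — 1 forced predecessor.
Nothing else is forced ahead of labeling, so its earliest slot is position 1 + 1 = 2.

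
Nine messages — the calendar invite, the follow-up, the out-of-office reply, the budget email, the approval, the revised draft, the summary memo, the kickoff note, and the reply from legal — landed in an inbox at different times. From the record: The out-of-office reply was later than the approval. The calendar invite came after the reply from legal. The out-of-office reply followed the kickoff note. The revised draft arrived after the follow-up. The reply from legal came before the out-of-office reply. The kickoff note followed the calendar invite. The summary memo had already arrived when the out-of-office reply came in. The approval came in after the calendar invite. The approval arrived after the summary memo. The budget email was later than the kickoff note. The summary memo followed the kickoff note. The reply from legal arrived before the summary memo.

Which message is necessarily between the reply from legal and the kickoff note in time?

the calendar invite

Tracing the constraints gives the reply from legal → the calendar invite → the kickoff note, so the calendar invite sits after the reply from legal and before the kickoff note.
No other message is forced both after the reply from legal and before the kickoff note.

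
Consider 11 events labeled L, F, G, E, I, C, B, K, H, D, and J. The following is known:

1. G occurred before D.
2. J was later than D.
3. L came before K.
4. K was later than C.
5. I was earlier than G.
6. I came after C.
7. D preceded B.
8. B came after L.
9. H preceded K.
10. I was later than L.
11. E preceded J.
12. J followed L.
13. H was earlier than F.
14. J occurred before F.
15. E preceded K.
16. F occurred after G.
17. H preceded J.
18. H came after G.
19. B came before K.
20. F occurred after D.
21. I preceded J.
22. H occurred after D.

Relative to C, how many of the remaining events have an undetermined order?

2

Forced after C: B, D, F, G, H, I, J, and K.
That leaves E and L with no forced order relative to C — 2.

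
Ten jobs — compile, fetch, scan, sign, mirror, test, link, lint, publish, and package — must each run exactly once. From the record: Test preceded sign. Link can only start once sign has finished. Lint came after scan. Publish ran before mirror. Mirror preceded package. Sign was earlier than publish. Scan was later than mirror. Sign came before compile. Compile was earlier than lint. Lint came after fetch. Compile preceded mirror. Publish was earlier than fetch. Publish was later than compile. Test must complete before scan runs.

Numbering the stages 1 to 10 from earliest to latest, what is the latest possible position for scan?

Scan must come before lint — 1 stage forced after it.
Everything else can be placed before scan in some valid order, so scan can sit as late as position 10 − 1 = 9.

9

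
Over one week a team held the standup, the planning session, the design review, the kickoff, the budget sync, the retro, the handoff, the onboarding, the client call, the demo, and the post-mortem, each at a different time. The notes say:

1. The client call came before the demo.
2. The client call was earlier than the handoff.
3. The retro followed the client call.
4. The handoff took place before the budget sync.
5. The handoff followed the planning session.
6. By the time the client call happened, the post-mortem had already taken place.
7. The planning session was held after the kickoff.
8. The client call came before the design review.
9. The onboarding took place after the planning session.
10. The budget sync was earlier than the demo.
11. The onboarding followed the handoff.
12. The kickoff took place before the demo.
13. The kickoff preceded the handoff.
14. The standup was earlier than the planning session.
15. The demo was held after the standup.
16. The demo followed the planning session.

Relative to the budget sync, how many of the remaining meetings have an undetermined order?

Forced before the budget sync: the client call, the handoff, the kickoff, the planning session, the post-mortem, and the standup; forced after the budget sync: the demo.
That leaves the design review, the onboarding, and the retro with no forced order relative to the budget sync — 3.

3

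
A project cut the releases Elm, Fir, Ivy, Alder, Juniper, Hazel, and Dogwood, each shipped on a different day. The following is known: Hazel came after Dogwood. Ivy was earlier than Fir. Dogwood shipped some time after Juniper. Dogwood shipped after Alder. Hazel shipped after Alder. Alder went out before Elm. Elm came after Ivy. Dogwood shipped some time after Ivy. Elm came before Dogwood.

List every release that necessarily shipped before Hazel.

Alder, Dogwood, Elm, Ivy, Juniper

Directly stated before Hazel: Alder and Dogwood.
Elm reaches Hazel via Elm → Dogwood → Hazel.
Ivy reaches Hazel via Ivy → Dogwood → Hazel.
Juniper reaches Hazel via Juniper → Dogwood → Hazel.
No chain forces Fir ahead of Hazel.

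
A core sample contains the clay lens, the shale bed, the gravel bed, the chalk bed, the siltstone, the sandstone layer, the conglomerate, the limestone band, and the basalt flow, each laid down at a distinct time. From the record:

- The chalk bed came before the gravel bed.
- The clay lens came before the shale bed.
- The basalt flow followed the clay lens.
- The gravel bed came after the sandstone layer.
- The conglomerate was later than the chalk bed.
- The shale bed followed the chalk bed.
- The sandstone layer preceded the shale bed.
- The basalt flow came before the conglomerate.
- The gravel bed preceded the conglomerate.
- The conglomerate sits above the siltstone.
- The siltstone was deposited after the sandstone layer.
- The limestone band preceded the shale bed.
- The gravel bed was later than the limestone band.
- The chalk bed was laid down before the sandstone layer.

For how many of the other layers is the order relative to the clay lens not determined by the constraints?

5

Forced after the clay lens: the basalt flow, the conglomerate, and the shale bed.
That leaves the chalk bed, the gravel bed, the limestone band, the sandstone layer, and the siltstone with no forced order relative to the clay lens — 5.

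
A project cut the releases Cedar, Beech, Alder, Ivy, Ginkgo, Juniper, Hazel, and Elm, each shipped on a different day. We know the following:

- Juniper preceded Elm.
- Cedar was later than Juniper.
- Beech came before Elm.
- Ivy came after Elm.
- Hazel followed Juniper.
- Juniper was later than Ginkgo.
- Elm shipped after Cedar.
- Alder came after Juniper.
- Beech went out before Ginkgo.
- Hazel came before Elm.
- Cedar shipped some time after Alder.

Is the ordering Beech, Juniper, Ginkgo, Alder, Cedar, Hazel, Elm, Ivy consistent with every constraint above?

The constraints require Ginkgo before Juniper, but in the proposed sequence Juniper appears ahead of Ginkgo. That one violation is enough.

no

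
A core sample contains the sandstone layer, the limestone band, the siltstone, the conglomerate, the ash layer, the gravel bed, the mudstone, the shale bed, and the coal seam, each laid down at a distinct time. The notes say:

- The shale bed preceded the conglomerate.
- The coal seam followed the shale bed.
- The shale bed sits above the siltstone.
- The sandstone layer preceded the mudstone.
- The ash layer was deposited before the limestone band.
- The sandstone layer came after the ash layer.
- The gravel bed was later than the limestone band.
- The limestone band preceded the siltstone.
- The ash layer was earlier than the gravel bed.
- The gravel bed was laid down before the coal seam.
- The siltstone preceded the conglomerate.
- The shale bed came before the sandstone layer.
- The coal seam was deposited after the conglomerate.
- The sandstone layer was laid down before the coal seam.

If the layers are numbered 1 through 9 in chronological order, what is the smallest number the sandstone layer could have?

The ash layer, the limestone band, the shale bed, and the siltstone must all come before the sandstone layer — 4 forced predecessors.
Nothing else is forced ahead of the sandstone layer, so its earliest slot is position 4 + 1 = 5.

5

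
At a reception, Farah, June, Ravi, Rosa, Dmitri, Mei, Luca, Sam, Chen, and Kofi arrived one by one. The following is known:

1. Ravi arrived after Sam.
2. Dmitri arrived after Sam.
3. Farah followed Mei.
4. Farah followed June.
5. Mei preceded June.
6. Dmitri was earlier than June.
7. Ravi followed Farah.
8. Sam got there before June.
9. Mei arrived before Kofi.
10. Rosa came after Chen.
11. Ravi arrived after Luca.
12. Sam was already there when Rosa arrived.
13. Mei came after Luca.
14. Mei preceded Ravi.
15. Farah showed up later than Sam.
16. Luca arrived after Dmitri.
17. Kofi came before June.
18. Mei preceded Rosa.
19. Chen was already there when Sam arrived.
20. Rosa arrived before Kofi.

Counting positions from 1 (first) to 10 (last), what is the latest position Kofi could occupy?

7

Kofi must come before Farah, June, and Ravi — 3 guests forced after them.
Everything else can be placed before Kofi in some valid order, so Kofi can sit as late as position 10 − 3 = 7.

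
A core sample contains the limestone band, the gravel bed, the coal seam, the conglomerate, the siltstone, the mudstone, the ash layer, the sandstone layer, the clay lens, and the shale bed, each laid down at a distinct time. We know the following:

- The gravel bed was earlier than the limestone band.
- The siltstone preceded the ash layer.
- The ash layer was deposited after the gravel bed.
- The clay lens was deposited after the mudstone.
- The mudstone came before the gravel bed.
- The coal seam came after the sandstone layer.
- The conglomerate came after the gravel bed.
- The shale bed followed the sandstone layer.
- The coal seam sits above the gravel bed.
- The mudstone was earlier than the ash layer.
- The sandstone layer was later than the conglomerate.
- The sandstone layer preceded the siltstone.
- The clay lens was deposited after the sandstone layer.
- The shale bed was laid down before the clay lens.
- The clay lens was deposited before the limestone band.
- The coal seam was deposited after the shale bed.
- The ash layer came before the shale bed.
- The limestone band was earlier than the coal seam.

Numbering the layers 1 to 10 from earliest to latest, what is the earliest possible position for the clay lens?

The ash layer, the conglomerate, the gravel bed, the mudstone, the sandstone layer, the shale bed, and the siltstone must all come before the clay lens — 7 forced predecessors.
Nothing else is forced ahead of the clay lens, so its earliest slot is position 7 + 1 = 8.

8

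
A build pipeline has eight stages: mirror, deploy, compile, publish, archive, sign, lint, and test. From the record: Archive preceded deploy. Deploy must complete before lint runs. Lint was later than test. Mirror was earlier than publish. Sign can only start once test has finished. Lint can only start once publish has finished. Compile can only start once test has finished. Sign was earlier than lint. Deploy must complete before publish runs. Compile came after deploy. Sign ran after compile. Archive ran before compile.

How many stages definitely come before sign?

4

Directly stated before sign: compile and test.
Archive reaches sign via archive → compile → sign.
Deploy reaches sign via deploy → compile → sign.
That's archive, compile, deploy, and test — 4 in all.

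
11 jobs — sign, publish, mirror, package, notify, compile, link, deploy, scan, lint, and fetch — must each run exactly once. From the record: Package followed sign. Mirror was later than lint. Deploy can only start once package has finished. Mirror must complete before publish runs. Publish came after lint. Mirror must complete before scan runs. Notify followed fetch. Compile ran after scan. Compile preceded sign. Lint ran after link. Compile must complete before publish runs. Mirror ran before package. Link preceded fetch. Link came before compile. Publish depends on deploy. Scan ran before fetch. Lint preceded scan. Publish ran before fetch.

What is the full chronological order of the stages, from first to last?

link, lint, mirror, scan, compile, sign, package, deploy, publish, fetch, notify

The constraints fix every adjacent pair, so only one ordering works:
link → lint → mirror → scan → compile → sign → package → deploy → publish → fetch → notify.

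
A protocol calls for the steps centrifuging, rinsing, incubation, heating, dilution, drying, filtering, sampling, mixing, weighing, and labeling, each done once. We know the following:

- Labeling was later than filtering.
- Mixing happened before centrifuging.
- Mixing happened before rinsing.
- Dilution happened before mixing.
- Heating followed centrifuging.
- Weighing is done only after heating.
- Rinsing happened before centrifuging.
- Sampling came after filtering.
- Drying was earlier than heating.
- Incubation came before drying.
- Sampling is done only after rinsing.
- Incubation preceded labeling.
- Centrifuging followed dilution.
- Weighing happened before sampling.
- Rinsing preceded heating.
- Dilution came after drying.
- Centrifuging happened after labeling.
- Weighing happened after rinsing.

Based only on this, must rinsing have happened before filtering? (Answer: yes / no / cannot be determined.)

cannot be determined

No chain of stated constraints runs from rinsing to filtering, and none runs from filtering to rinsing either.
So the relative order of rinsing and filtering is not fixed by the given facts.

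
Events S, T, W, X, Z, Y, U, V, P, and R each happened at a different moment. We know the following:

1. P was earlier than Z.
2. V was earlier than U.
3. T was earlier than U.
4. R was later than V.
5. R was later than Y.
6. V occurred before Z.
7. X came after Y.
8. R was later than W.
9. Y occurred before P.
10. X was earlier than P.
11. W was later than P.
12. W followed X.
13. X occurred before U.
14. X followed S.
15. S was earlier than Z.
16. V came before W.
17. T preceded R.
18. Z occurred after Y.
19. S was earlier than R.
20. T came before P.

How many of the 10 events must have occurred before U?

Directly stated before U: T, V, and X.
S reaches U via S → X → U.
Y reaches U via Y → X → U.
That's S, T, V, X, and Y — 5 in all.

5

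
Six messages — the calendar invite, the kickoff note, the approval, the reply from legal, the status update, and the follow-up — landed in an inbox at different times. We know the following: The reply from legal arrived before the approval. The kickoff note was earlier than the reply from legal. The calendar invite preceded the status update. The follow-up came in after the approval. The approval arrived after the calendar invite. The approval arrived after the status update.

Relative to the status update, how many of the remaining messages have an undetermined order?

Forced before the status update: the calendar invite; forced after the status update: the approval and the follow-up.
That leaves the kickoff note and the reply from legal with no forced order relative to the status update — 2.

2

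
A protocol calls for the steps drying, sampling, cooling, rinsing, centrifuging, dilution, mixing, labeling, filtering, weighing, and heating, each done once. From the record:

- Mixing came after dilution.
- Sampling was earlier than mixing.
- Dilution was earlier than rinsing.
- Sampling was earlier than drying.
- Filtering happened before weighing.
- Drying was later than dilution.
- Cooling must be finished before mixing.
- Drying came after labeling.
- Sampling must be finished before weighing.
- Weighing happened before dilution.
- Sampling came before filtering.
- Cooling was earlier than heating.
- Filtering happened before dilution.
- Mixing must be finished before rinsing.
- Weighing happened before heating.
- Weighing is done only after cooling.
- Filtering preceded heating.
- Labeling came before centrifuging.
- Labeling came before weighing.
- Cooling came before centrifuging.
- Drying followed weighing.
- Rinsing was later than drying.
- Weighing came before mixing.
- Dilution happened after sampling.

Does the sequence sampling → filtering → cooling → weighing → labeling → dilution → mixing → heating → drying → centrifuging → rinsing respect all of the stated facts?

The constraints require labeling before weighing, but in the proposed sequence weighing appears ahead of labeling. That one violation is enough.

no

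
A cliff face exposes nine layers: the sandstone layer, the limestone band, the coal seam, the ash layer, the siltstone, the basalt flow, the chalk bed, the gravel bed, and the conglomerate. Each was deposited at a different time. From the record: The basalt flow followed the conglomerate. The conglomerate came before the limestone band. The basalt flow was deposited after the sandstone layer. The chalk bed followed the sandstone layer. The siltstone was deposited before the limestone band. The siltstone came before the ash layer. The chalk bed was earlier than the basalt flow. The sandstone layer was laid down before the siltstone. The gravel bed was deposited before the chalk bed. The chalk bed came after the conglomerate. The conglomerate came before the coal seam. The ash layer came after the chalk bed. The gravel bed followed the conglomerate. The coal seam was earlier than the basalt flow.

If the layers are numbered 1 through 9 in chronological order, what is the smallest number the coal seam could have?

The conglomerate must come before the coal seam — 1 forced predecessor.
Nothing else is forced ahead of the coal seam, so its earliest slot is position 1 + 1 = 2.

2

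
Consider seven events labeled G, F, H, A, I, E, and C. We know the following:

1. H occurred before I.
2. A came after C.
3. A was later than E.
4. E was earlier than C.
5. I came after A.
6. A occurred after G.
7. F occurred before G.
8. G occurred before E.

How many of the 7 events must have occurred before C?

3

Directly stated before C: E.
F reaches C via F → G → E → C.
G reaches C via G → E → C.
No chain forces H (or any of the others) ahead of C.
That's E, F, and G — 3 in all.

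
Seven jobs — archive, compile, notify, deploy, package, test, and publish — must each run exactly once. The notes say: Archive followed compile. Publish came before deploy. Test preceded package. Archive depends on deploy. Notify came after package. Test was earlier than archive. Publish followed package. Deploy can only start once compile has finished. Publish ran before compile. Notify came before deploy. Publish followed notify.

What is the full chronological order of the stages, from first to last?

test, package, notify, publish, compile, deploy, archive

The constraints fix every adjacent pair, so only one ordering works:
test → package → notify → publish → compile → deploy → archive.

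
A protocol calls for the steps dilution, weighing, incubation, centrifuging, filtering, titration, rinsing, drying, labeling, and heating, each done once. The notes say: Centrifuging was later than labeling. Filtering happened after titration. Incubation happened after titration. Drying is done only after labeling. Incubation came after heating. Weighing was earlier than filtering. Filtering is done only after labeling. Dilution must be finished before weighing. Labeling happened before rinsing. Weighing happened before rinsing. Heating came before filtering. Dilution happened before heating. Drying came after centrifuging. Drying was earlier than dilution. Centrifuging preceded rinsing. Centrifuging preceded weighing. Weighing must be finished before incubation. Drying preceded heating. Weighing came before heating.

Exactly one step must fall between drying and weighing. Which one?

Tracing the constraints gives drying → dilution → weighing, so dilution sits after drying and before weighing.
No other step is forced both after drying and before weighing.

dilution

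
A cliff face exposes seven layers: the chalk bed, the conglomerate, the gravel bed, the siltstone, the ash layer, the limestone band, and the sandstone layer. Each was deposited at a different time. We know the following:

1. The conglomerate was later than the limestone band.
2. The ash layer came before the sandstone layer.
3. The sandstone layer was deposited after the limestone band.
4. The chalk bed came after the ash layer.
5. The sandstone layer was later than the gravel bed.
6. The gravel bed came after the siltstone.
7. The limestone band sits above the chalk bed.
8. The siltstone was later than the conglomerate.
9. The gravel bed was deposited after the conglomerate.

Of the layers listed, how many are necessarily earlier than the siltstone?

4

Directly stated before the siltstone: the conglomerate.
The ash layer reaches the siltstone via the ash layer → the chalk bed → the limestone band → the conglomerate → the siltstone.
The chalk bed reaches the siltstone via the chalk bed → the limestone band → the conglomerate → the siltstone.
The limestone band reaches the siltstone via the limestone band → the conglomerate → the siltstone.
No chain forces the gravel bed (or any of the others) ahead of the siltstone.
That's the ash layer, the chalk bed, the conglomerate, and the limestone band — 4 in all.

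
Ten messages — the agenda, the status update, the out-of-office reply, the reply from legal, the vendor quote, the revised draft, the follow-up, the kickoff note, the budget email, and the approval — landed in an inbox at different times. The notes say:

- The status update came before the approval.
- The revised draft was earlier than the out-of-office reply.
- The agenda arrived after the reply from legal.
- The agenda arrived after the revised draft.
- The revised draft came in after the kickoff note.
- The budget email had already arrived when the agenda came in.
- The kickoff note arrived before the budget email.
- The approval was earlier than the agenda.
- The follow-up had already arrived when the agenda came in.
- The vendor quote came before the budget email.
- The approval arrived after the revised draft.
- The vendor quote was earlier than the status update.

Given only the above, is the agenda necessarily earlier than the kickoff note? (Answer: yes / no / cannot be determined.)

Tracing the constraints gives the kickoff note → the budget email → the agenda, so the kickoff note must come before the agenda.
That means the agenda cannot be before the kickoff note.

no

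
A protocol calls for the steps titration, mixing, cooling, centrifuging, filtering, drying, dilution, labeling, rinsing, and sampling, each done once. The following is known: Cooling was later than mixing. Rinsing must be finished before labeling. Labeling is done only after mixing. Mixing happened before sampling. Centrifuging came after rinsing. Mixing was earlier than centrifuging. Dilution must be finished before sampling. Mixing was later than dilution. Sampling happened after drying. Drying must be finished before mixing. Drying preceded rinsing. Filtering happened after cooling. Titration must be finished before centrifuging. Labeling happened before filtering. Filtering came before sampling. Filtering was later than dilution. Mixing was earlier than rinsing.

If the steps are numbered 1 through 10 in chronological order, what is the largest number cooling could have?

8

Cooling must come before filtering and sampling — 2 steps forced after it.
Everything else can be placed before cooling in some valid order, so cooling can sit as late as position 10 − 2 = 8.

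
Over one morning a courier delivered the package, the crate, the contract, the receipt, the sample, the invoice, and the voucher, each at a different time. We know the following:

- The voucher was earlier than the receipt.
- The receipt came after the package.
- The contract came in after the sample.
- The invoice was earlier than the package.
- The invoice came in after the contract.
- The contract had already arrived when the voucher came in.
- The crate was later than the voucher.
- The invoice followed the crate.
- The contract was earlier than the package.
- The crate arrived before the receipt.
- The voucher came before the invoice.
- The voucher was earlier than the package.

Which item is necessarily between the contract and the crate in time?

Tracing the constraints gives the contract → the voucher → the crate, so the voucher sits after the contract and before the crate.
No other item is forced both after the contract and before the crate.

the voucher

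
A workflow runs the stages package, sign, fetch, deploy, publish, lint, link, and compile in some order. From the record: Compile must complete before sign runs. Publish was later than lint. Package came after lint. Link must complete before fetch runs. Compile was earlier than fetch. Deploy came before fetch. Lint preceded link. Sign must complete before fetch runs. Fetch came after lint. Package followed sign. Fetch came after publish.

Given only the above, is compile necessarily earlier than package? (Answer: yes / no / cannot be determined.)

yes

Chain the constraints: compile → sign → package. Each link is directly stated, so compile comes before package.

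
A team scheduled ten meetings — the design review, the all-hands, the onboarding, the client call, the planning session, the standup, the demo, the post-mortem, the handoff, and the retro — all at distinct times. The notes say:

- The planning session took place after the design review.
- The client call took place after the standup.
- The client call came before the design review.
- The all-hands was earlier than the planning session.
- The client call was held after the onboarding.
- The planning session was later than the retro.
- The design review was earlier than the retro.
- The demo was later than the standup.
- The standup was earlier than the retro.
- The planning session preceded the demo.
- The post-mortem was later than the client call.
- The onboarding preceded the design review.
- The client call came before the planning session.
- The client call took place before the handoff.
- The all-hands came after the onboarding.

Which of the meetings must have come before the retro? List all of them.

the client call, the design review, the onboarding, the standup

Directly stated before the retro: the design review and the standup.
The client call reaches the retro via the client call → the design review → the retro.
The onboarding reaches the retro via the onboarding → the design review → the retro.
No chain forces the planning session (or any of the others) ahead of the retro.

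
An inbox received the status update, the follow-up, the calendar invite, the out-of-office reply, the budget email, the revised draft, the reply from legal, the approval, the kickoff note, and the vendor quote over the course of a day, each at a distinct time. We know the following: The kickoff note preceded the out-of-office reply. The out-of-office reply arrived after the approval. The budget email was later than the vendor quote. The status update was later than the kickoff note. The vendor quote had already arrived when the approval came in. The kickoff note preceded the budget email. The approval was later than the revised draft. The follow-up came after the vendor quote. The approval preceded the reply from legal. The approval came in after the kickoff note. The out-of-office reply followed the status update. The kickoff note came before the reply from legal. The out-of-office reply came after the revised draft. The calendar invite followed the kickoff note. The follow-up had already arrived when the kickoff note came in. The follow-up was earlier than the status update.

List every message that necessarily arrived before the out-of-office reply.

the approval, the follow-up, the kickoff note, the revised draft, the status update, the vendor quote

Directly stated before the out-of-office reply: the approval, the kickoff note, the revised draft, and the status update.
The follow-up reaches the out-of-office reply via the follow-up → the kickoff note → the out-of-office reply.
The vendor quote reaches the out-of-office reply via the vendor quote → the approval → the out-of-office reply.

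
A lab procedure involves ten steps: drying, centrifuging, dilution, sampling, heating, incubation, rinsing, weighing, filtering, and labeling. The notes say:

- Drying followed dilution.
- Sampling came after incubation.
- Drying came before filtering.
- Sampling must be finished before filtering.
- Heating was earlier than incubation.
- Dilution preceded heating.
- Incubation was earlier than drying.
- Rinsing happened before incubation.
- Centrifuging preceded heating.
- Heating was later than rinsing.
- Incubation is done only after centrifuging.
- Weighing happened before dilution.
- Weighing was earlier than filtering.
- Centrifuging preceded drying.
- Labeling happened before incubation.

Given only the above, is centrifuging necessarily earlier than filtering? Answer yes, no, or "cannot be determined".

yes

Chain the constraints: centrifuging → drying → filtering. Each link is directly stated, so centrifuging comes before filtering.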